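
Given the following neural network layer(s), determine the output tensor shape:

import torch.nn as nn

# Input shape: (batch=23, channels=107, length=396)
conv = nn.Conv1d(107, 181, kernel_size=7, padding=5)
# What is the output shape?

Input shape: (23, 107, 396)
Output shape: (23, 181, 400)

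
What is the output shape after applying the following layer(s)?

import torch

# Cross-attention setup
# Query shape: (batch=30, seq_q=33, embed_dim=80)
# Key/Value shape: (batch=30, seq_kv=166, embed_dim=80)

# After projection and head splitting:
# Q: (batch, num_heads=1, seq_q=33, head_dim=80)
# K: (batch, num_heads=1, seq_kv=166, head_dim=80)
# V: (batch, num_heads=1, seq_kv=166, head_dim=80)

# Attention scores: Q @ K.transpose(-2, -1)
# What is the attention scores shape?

Input shape: (30, 33, 80)
Output shape: (30, 1, 33, 166)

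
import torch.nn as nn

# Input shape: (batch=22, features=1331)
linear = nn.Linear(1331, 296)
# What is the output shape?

Input shape: (22, 1331)
Output shape: (22, 296)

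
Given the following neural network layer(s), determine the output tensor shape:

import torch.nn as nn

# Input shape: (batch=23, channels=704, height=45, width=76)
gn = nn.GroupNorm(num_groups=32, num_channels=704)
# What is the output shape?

Input shape: (23, 704, 45, 76)
Output shape: (23, 704, 45, 76)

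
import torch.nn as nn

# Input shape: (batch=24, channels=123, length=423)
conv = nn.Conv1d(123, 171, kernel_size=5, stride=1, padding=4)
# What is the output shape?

Input shape: (24, 123, 423)
Output shape: (24, 171, 427)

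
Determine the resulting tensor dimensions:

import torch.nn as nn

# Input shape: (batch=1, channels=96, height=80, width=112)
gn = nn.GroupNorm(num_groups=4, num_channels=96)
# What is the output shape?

Input shape: (1, 96, 80, 112)
Output shape: (1, 96, 80, 112)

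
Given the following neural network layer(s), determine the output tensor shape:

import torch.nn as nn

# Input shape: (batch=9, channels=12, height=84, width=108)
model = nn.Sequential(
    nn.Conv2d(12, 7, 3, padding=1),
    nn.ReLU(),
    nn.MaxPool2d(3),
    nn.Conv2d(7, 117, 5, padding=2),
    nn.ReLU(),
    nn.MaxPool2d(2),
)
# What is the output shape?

Input shape: (9, 12, 84, 108)
  -> after first Conv2d: (9, 7, 84, 108)
  -> after first MaxPool2d: (9, 7, 28, 36)
  -> after second Conv2d: (9, 117, 28, 36)
Output shape: (9, 117, 14, 18)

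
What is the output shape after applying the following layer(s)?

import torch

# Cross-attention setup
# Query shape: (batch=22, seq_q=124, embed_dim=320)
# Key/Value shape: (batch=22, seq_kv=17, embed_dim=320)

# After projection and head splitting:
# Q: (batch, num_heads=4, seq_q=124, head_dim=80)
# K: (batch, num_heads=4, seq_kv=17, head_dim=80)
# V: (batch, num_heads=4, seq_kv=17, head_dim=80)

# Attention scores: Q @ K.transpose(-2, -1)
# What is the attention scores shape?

Input shape: (22, 124, 320)
Output shape: (22, 4, 124, 17)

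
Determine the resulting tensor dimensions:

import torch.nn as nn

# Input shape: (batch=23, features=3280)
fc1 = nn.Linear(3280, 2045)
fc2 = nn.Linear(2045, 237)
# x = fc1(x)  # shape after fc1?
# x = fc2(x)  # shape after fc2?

Input shape: (23, 3280)
  -> after fc1: (23, 2045)
Output shape: (23, 237)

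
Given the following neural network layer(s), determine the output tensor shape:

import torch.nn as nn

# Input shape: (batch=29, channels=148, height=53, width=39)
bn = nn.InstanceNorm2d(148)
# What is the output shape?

Input shape: (29, 148, 53, 39)
Output shape: (29, 148, 53, 39)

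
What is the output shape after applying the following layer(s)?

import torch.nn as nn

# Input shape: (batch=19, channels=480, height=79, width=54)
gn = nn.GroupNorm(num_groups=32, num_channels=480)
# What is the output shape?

Input shape: (19, 480, 79, 54)
Output shape: (19, 480, 79, 54)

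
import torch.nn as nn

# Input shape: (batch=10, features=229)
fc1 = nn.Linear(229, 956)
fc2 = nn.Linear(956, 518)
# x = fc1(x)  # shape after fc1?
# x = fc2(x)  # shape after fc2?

Input shape: (10, 229)
  -> after fc1: (10, 956)
Output shape: (10, 518)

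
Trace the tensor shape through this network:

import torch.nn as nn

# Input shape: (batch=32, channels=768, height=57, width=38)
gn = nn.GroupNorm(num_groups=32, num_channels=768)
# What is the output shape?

Input shape: (32, 768, 57, 38)
Output shape: (32, 768, 57, 38)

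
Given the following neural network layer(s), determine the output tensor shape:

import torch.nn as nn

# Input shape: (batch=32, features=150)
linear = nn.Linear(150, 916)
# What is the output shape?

Input shape: (32, 150)
Output shape: (32, 916)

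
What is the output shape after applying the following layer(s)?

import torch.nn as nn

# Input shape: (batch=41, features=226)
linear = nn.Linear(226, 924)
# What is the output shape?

Input shape: (41, 226)
Output shape: (41, 924)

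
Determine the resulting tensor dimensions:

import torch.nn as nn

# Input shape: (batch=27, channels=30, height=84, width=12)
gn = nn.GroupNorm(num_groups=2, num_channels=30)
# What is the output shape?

Input shape: (27, 30, 84, 12)
Output shape: (27, 30, 84, 12)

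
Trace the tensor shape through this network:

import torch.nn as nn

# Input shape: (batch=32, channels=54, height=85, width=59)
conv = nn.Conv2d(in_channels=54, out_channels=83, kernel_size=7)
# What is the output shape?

Input shape: (32, 54, 85, 59)
Output shape: (32, 83, 79, 53)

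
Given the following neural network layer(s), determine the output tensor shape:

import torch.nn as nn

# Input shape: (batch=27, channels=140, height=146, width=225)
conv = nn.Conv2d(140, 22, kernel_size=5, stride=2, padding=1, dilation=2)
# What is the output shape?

Input shape: (27, 140, 146, 225)
Output shape: (27, 22, 70, 110)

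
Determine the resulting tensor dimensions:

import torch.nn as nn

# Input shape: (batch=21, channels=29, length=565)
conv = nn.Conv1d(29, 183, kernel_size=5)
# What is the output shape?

Input shape: (21, 29, 565)
Output shape: (21, 183, 561)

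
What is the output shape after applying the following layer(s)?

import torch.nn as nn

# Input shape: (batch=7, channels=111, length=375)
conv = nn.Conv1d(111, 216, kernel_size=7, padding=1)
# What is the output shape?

Input shape: (7, 111, 375)
Output shape: (7, 216, 371)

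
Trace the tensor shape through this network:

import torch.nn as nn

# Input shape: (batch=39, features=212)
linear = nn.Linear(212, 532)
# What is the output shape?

Input shape: (39, 212)
Output shape: (39, 532)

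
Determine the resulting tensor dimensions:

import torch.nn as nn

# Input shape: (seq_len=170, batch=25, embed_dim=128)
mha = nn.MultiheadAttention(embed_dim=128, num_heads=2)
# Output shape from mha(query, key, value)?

Input shape: (170, 25, 128)
Output shape: (170, 25, 128)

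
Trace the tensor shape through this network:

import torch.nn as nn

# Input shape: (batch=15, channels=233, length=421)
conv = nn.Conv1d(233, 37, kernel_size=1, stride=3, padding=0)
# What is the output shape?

Input shape: (15, 233, 421)
Output shape: (15, 37, 141)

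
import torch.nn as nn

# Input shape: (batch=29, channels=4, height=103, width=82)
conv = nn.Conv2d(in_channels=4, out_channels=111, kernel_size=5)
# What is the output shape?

Input shape: (29, 4, 103, 82)
Output shape: (29, 111, 99, 78)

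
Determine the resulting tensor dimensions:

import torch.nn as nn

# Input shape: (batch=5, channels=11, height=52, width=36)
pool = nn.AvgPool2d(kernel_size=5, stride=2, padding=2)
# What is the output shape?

Input shape: (5, 11, 52, 36)
Output shape: (5, 11, 26, 18)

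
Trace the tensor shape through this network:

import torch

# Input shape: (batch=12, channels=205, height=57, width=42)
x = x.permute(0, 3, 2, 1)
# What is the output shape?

Input shape: (12, 205, 57, 42)
Output shape: (12, 42, 57, 205)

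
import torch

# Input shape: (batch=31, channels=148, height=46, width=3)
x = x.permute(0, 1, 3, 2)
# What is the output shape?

Input shape: (31, 148, 46, 3)
Output shape: (31, 148, 3, 46)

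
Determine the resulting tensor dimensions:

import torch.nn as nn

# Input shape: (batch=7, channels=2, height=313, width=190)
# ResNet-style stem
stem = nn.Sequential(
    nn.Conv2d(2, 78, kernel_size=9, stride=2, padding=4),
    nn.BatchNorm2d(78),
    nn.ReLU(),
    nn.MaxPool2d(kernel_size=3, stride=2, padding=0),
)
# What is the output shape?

Input shape: (7, 2, 313, 190)
  -> after Conv2d 9x9 stride=2: (7, 78, 157, 95)
Output shape: (7, 78, 78, 47)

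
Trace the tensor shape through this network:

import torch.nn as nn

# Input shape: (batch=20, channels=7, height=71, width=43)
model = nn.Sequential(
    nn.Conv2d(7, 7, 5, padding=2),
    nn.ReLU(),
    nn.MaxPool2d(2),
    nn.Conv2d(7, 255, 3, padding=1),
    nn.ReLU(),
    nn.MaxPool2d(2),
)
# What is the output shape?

Input shape: (20, 7, 71, 43)
  -> after first Conv2d: (20, 7, 71, 43)
  -> after first MaxPool2d: (20, 7, 35, 21)
  -> after second Conv2d: (20, 255, 35, 21)
Output shape: (20, 255, 17, 10)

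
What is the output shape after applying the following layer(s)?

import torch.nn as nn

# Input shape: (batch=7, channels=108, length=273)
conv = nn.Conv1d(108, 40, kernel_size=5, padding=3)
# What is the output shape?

Input shape: (7, 108, 273)
Output shape: (7, 40, 275)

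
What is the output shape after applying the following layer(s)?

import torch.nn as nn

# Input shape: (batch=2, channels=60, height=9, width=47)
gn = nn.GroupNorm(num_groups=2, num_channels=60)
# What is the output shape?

Input shape: (2, 60, 9, 47)
Output shape: (2, 60, 9, 47)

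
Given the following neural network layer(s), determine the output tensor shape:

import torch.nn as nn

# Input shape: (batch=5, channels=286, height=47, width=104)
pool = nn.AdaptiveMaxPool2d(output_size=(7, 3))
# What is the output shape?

Input shape: (5, 286, 47, 104)
Output shape: (5, 286, 7, 3)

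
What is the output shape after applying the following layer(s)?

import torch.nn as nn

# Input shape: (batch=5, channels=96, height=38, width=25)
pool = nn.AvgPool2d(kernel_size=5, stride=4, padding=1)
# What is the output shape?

Input shape: (5, 96, 38, 25)
Output shape: (5, 96, 9, 6)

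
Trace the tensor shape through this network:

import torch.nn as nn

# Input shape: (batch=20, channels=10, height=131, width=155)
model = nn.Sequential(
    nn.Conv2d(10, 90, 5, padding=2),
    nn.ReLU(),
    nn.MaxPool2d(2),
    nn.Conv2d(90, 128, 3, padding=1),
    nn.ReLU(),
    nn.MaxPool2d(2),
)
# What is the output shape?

Input shape: (20, 10, 131, 155)
  -> after first Conv2d: (20, 90, 131, 155)
  -> after first MaxPool2d: (20, 90, 65, 77)
  -> after second Conv2d: (20, 128, 65, 77)
Output shape: (20, 128, 32, 38)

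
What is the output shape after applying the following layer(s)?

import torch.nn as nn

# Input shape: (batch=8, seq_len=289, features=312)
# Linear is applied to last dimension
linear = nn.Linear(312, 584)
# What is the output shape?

Input shape: (8, 289, 312)
Output shape: (8, 289, 584)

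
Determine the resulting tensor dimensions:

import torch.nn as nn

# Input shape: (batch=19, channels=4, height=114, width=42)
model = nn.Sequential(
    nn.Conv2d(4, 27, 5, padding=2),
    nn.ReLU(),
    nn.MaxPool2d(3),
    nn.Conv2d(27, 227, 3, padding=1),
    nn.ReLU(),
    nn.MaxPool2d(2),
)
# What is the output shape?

Input shape: (19, 4, 114, 42)
  -> after first Conv2d: (19, 27, 114, 42)
  -> after first MaxPool2d: (19, 27, 38, 14)
  -> after second Conv2d: (19, 227, 38, 14)
Output shape: (19, 227, 19, 7)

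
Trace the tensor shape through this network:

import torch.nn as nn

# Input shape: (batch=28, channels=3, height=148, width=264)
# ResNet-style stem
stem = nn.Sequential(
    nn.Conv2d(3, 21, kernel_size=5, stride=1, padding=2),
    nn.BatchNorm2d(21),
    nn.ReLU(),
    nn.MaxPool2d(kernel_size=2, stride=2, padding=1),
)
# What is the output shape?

Input shape: (28, 3, 148, 264)
  -> after Conv2d 5x5 stride=1: (28, 21, 148, 264)
Output shape: (28, 21, 75, 133)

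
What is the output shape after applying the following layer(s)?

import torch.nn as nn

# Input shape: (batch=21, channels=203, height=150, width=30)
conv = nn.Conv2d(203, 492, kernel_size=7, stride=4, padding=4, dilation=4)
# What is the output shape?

Input shape: (21, 203, 150, 30)
Output shape: (21, 492, 34, 4)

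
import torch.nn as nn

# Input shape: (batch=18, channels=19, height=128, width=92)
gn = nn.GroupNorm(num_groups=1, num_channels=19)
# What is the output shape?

Input shape: (18, 19, 128, 92)
Output shape: (18, 19, 128, 92)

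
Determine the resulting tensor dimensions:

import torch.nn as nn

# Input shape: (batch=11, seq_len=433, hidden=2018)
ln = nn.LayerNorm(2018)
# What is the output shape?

Input shape: (11, 433, 2018)
Output shape: (11, 433, 2018)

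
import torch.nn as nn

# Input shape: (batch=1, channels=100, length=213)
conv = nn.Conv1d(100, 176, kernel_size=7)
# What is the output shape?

Input shape: (1, 100, 213)
Output shape: (1, 176, 207)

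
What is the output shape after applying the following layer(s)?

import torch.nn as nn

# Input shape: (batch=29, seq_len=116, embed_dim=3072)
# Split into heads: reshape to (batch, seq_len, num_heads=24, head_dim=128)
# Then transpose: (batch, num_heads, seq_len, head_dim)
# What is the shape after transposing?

Input shape: (29, 116, 3072)
  -> after reshape: (29, 116, 24, 128)
Output shape: (29, 24, 116, 128)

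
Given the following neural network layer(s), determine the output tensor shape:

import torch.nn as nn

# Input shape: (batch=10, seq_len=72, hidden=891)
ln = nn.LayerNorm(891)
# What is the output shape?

Input shape: (10, 72, 891)
Output shape: (10, 72, 891)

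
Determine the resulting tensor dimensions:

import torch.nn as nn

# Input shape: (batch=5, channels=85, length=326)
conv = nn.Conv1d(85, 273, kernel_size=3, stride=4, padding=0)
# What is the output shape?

Input shape: (5, 85, 326)
Output shape: (5, 273, 81)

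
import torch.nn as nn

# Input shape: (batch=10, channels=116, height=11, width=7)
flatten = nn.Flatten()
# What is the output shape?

Input shape: (10, 116, 11, 7)
Output shape: (10, 8932)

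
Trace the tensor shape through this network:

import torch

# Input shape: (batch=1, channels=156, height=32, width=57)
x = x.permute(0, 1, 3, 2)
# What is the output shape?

Input shape: (1, 156, 32, 57)
Output shape: (1, 156, 57, 32)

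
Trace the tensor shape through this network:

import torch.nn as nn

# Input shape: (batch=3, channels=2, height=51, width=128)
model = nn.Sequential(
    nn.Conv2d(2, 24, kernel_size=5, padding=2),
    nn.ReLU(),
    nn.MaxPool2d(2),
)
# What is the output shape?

Input shape: (3, 2, 51, 128)
  -> after Conv2d: (3, 24, 51, 128)
  -> after ReLU: (3, 24, 51, 128)
Output shape: (3, 24, 25, 64)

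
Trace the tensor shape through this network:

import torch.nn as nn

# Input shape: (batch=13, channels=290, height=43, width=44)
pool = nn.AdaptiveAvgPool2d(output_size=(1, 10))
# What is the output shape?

Input shape: (13, 290, 43, 44)
Output shape: (13, 290, 1, 10)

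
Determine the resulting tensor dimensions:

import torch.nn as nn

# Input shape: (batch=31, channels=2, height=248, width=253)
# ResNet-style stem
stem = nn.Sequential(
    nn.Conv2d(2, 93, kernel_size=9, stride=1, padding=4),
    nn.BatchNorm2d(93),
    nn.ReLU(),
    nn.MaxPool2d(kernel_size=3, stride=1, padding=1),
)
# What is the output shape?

Input shape: (31, 2, 248, 253)
  -> after Conv2d 9x9 stride=1: (31, 93, 248, 253)
Output shape: (31, 93, 248, 253)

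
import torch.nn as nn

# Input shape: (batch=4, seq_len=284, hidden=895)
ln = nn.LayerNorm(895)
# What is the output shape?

Input shape: (4, 284, 895)
Output shape: (4, 284, 895)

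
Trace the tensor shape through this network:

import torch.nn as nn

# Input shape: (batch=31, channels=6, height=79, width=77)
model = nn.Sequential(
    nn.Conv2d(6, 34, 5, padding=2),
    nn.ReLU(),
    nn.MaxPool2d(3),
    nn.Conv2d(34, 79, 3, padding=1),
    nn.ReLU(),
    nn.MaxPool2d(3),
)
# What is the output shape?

Input shape: (31, 6, 79, 77)
  -> after first Conv2d: (31, 34, 79, 77)
  -> after first MaxPool2d: (31, 34, 26, 25)
  -> after second Conv2d: (31, 79, 26, 25)
Output shape: (31, 79, 8, 8)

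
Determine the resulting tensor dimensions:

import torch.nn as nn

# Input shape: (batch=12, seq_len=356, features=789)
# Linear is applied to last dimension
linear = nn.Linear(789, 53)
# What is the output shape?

Input shape: (12, 356, 789)
Output shape: (12, 356, 53)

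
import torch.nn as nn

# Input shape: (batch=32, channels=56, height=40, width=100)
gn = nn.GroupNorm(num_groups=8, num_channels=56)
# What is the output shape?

Input shape: (32, 56, 40, 100)
Output shape: (32, 56, 40, 100)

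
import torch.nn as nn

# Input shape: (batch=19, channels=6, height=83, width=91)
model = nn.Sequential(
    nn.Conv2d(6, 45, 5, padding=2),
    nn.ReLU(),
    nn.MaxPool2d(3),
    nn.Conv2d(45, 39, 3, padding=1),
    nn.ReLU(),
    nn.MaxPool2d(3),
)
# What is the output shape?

Input shape: (19, 6, 83, 91)
  -> after first Conv2d: (19, 45, 83, 91)
  -> after first MaxPool2d: (19, 45, 27, 30)
  -> after second Conv2d: (19, 39, 27, 30)
Output shape: (19, 39, 9, 10)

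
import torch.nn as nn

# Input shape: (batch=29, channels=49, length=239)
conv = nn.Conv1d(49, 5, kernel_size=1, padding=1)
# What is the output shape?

Input shape: (29, 49, 239)
Output shape: (29, 5, 241)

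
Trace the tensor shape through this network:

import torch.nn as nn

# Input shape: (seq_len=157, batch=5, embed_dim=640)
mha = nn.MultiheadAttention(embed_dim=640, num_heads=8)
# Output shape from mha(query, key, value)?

Input shape: (157, 5, 640)
Output shape: (157, 5, 640)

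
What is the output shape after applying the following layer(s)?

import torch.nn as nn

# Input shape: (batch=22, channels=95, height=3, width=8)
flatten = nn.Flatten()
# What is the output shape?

Input shape: (22, 95, 3, 8)
Output shape: (22, 2280)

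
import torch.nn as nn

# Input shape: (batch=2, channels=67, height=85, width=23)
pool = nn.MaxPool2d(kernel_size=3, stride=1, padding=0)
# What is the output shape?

Input shape: (2, 67, 85, 23)
Output shape: (2, 67, 83, 21)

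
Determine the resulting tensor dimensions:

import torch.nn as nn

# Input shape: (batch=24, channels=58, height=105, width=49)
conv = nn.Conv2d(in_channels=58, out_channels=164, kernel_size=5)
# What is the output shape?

Input shape: (24, 58, 105, 49)
Output shape: (24, 164, 101, 45)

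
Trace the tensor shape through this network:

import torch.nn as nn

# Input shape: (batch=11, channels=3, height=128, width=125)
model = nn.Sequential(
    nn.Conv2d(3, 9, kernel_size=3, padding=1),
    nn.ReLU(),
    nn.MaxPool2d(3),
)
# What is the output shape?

Input shape: (11, 3, 128, 125)
  -> after Conv2d: (11, 9, 128, 125)
  -> after ReLU: (11, 9, 128, 125)
Output shape: (11, 9, 42, 41)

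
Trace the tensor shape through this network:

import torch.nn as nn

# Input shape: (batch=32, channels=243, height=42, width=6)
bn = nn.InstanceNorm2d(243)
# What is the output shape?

Input shape: (32, 243, 42, 6)
Output shape: (32, 243, 42, 6)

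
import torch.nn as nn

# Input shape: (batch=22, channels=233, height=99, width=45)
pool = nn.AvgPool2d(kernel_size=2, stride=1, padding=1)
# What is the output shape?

Input shape: (22, 233, 99, 45)
Output shape: (22, 233, 100, 46)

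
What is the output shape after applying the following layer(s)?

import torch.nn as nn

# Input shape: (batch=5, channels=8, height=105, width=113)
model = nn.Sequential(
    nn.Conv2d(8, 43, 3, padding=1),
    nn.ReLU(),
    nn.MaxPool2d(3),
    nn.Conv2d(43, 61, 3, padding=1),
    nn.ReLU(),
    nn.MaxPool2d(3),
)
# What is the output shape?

Input shape: (5, 8, 105, 113)
  -> after first Conv2d: (5, 43, 105, 113)
  -> after first MaxPool2d: (5, 43, 35, 37)
  -> after second Conv2d: (5, 61, 35, 37)
Output shape: (5, 61, 11, 12)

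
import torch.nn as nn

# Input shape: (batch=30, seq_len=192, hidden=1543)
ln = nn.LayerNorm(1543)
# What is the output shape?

Input shape: (30, 192, 1543)
Output shape: (30, 192, 1543)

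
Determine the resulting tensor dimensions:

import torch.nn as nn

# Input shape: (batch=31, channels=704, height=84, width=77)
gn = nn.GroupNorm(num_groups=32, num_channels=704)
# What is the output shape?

Input shape: (31, 704, 84, 77)
Output shape: (31, 704, 84, 77)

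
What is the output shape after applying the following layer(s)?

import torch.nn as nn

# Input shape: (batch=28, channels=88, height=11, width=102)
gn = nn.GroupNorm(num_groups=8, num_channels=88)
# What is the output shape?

Input shape: (28, 88, 11, 102)
Output shape: (28, 88, 11, 102)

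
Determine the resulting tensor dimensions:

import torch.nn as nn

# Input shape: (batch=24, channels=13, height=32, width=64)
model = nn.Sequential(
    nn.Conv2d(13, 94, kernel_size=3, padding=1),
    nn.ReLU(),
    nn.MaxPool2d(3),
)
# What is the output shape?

Input shape: (24, 13, 32, 64)
  -> after Conv2d: (24, 94, 32, 64)
  -> after ReLU: (24, 94, 32, 64)
Output shape: (24, 94, 10, 21)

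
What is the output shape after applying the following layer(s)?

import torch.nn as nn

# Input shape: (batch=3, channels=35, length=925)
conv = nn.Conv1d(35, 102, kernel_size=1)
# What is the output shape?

Input shape: (3, 35, 925)
Output shape: (3, 102, 925)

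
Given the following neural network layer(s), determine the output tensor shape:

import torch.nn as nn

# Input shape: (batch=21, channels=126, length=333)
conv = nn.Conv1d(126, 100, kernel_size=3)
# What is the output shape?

Input shape: (21, 126, 333)
Output shape: (21, 100, 331)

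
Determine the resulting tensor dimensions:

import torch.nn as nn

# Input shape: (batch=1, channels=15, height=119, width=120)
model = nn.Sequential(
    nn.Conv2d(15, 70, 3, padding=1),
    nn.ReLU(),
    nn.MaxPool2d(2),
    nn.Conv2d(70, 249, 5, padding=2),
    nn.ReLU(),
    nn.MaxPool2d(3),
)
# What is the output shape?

Input shape: (1, 15, 119, 120)
  -> after first Conv2d: (1, 70, 119, 120)
  -> after first MaxPool2d: (1, 70, 59, 60)
  -> after second Conv2d: (1, 249, 59, 60)
Output shape: (1, 249, 19, 20)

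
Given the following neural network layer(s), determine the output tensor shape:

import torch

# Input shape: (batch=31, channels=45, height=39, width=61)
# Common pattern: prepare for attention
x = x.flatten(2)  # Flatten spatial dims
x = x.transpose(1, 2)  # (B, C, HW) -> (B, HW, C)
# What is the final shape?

Input shape: (31, 45, 39, 61)
  -> after flatten(2): (31, 45, 2379)
Output shape: (31, 2379, 45)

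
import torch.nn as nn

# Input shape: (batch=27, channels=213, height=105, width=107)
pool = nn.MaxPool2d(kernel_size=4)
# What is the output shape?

Input shape: (27, 213, 105, 107)
Output shape: (27, 213, 26, 26)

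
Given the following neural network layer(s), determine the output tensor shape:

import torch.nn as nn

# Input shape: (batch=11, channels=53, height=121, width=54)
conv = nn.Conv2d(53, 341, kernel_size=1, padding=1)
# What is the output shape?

Input shape: (11, 53, 121, 54)
Output shape: (11, 341, 123, 56)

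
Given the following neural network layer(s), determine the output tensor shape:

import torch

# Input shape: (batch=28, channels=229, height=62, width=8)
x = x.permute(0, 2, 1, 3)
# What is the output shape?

Input shape: (28, 229, 62, 8)
Output shape: (28, 62, 229, 8)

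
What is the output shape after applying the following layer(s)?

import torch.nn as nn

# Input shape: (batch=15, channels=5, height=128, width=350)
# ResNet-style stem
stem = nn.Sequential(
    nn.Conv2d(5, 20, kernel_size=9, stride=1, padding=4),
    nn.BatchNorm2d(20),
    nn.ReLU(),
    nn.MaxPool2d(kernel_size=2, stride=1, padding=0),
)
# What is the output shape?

Input shape: (15, 5, 128, 350)
  -> after Conv2d 9x9 stride=1: (15, 20, 128, 350)
Output shape: (15, 20, 127, 349)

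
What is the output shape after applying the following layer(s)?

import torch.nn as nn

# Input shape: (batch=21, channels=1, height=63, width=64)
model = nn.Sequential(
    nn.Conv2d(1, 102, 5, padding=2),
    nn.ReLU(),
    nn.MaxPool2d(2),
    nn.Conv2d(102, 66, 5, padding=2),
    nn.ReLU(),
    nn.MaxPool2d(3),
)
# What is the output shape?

Input shape: (21, 1, 63, 64)
  -> after first Conv2d: (21, 102, 63, 64)
  -> after first MaxPool2d: (21, 102, 31, 32)
  -> after second Conv2d: (21, 66, 31, 32)
Output shape: (21, 66, 10, 10)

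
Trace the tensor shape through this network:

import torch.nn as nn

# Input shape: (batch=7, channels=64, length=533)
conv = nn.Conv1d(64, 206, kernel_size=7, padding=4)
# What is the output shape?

Input shape: (7, 64, 533)
Output shape: (7, 206, 535)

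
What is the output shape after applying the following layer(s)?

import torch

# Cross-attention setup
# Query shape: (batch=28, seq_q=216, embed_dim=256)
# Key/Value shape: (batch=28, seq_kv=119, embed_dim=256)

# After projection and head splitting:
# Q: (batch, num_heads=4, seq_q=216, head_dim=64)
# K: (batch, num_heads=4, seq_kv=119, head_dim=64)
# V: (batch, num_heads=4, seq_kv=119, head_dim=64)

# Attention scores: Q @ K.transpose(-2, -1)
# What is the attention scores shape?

Input shape: (28, 216, 256)
Output shape: (28, 4, 216, 119)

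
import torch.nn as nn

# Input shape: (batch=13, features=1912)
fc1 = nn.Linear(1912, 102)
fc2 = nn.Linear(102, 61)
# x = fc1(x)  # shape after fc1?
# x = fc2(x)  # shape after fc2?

Input shape: (13, 1912)
  -> after fc1: (13, 102)
Output shape: (13, 61)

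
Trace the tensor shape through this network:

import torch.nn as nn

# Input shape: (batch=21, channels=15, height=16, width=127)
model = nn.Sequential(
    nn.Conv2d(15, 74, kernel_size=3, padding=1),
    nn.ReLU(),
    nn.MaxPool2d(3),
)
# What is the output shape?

Input shape: (21, 15, 16, 127)
  -> after Conv2d: (21, 74, 16, 127)
  -> after ReLU: (21, 74, 16, 127)
Output shape: (21, 74, 5, 42)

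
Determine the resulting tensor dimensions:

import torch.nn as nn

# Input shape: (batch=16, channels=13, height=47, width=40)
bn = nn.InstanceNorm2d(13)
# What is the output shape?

Input shape: (16, 13, 47, 40)
Output shape: (16, 13, 47, 40)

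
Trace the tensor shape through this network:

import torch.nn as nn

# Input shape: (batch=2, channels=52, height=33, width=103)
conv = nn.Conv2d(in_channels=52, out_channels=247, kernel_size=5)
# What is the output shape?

Input shape: (2, 52, 33, 103)
Output shape: (2, 247, 29, 99)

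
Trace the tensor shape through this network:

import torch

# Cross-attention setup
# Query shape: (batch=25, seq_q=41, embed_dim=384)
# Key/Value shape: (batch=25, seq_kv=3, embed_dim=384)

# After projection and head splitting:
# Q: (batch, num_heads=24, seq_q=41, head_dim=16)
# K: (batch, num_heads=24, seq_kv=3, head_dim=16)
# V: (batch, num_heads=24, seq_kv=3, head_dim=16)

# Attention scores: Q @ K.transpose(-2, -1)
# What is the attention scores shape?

Input shape: (25, 41, 384)
Output shape: (25, 24, 41, 3)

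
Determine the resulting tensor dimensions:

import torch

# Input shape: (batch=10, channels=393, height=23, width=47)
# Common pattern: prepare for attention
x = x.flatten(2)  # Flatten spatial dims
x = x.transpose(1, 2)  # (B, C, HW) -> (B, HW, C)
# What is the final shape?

Input shape: (10, 393, 23, 47)
  -> after flatten(2): (10, 393, 1081)
Output shape: (10, 1081, 393)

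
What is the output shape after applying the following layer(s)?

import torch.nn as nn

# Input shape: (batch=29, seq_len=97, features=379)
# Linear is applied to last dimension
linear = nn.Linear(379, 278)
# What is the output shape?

Input shape: (29, 97, 379)
Output shape: (29, 97, 278)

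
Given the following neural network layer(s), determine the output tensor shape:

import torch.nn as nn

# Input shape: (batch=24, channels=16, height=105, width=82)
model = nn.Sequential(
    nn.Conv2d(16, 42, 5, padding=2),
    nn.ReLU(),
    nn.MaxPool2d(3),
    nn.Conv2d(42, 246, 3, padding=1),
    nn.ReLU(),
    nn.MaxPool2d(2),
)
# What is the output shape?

Input shape: (24, 16, 105, 82)
  -> after first Conv2d: (24, 42, 105, 82)
  -> after first MaxPool2d: (24, 42, 35, 27)
  -> after second Conv2d: (24, 246, 35, 27)
Output shape: (24, 246, 17, 13)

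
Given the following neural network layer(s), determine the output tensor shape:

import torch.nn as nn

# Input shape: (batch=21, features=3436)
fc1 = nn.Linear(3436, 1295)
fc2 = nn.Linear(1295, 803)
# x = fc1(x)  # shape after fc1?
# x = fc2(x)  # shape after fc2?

Input shape: (21, 3436)
  -> after fc1: (21, 1295)
Output shape: (21, 803)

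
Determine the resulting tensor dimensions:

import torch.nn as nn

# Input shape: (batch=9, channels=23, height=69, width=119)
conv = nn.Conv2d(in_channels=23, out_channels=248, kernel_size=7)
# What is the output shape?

Input shape: (9, 23, 69, 119)
Output shape: (9, 248, 63, 113)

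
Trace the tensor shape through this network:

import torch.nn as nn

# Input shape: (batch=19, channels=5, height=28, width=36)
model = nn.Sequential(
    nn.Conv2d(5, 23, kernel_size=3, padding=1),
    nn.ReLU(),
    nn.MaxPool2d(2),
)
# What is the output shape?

Input shape: (19, 5, 28, 36)
  -> after Conv2d: (19, 23, 28, 36)
  -> after ReLU: (19, 23, 28, 36)
Output shape: (19, 23, 14, 18)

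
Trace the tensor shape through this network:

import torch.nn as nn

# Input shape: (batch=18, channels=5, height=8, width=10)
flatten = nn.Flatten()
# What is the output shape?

Input shape: (18, 5, 8, 10)
Output shape: (18, 400)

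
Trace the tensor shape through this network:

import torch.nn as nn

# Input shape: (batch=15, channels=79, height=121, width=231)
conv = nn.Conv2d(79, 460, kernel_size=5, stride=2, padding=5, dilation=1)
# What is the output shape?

Input shape: (15, 79, 121, 231)
Output shape: (15, 460, 64, 119)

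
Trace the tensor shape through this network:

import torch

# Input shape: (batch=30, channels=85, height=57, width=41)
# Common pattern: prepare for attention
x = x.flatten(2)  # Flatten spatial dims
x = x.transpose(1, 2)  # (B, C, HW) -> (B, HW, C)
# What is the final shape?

Input shape: (30, 85, 57, 41)
  -> after flatten(2): (30, 85, 2337)
Output shape: (30, 2337, 85)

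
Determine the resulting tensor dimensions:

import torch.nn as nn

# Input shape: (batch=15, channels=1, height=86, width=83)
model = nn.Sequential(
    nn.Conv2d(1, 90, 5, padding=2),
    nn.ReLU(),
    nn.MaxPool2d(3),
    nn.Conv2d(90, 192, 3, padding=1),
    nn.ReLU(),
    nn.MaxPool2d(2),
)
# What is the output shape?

Input shape: (15, 1, 86, 83)
  -> after first Conv2d: (15, 90, 86, 83)
  -> after first MaxPool2d: (15, 90, 28, 27)
  -> after second Conv2d: (15, 192, 28, 27)
Output shape: (15, 192, 14, 13)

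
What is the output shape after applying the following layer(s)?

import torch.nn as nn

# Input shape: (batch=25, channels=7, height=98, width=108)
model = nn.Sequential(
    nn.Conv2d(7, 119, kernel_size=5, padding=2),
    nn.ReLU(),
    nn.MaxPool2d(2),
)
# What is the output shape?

Input shape: (25, 7, 98, 108)
  -> after Conv2d: (25, 119, 98, 108)
  -> after ReLU: (25, 119, 98, 108)
Output shape: (25, 119, 49, 54)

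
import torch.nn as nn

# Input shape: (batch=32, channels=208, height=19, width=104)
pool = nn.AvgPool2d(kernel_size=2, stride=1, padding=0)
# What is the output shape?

Input shape: (32, 208, 19, 104)
Output shape: (32, 208, 18, 103)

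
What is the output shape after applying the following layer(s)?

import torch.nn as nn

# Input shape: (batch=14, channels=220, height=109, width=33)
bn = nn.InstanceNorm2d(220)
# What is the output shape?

Input shape: (14, 220, 109, 33)
Output shape: (14, 220, 109, 33)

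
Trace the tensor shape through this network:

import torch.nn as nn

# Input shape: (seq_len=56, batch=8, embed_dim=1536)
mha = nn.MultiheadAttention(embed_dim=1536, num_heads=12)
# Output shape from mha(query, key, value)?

Input shape: (56, 8, 1536)
Output shape: (56, 8, 1536)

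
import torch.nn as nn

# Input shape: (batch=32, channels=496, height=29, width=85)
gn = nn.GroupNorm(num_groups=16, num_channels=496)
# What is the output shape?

Input shape: (32, 496, 29, 85)
Output shape: (32, 496, 29, 85)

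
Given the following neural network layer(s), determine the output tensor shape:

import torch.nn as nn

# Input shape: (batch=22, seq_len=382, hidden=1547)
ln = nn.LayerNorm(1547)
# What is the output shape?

Input shape: (22, 382, 1547)
Output shape: (22, 382, 1547)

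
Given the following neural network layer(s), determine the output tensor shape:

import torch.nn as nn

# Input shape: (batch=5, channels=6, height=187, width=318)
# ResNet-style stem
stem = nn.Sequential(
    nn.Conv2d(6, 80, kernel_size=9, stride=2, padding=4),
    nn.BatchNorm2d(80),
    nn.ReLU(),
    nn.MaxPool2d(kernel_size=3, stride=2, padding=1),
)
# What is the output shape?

Input shape: (5, 6, 187, 318)
  -> after Conv2d 9x9 stride=2: (5, 80, 94, 159)
Output shape: (5, 80, 47, 80)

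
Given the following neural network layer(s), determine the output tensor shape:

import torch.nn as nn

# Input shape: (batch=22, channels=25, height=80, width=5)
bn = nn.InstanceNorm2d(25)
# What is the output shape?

Input shape: (22, 25, 80, 5)
Output shape: (22, 25, 80, 5)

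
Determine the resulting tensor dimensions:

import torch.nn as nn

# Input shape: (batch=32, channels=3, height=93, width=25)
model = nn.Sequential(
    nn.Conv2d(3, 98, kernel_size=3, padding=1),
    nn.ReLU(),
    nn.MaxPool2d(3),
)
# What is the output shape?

Input shape: (32, 3, 93, 25)
  -> after Conv2d: (32, 98, 93, 25)
  -> after ReLU: (32, 98, 93, 25)
Output shape: (32, 98, 31, 8)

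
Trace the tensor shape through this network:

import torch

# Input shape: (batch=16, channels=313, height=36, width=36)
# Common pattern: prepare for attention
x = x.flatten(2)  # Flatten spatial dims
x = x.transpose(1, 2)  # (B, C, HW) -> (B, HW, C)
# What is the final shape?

Input shape: (16, 313, 36, 36)
  -> after flatten(2): (16, 313, 1296)
Output shape: (16, 1296, 313)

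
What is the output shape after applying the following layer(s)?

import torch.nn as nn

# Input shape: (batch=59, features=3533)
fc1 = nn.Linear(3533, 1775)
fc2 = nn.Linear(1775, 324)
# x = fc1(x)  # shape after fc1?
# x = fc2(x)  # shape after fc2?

Input shape: (59, 3533)
  -> after fc1: (59, 1775)
Output shape: (59, 324)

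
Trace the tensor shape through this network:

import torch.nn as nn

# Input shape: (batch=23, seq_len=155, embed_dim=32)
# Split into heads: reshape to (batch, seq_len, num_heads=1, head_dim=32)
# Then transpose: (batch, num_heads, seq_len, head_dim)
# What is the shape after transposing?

Input shape: (23, 155, 32)
  -> after reshape: (23, 155, 1, 32)
Output shape: (23, 1, 155, 32)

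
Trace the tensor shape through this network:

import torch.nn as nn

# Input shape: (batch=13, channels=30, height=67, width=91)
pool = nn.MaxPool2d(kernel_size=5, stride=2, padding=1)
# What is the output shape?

Input shape: (13, 30, 67, 91)
Output shape: (13, 30, 33, 45)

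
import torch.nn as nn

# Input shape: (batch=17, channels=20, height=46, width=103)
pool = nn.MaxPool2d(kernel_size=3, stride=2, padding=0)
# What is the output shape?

Input shape: (17, 20, 46, 103)
Output shape: (17, 20, 22, 51)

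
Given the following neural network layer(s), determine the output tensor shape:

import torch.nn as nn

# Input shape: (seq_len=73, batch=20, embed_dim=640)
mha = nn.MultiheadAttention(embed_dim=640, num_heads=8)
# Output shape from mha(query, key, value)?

Input shape: (73, 20, 640)
Output shape: (73, 20, 640)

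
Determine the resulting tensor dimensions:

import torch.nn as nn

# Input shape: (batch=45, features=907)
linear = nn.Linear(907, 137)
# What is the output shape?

Input shape: (45, 907)
Output shape: (45, 137)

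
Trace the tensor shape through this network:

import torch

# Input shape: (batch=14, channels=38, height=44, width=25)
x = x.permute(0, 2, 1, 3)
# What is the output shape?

Input shape: (14, 38, 44, 25)
Output shape: (14, 44, 38, 25)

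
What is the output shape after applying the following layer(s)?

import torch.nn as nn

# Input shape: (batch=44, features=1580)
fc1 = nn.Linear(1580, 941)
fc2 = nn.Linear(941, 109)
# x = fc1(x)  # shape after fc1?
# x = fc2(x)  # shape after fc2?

Input shape: (44, 1580)
  -> after fc1: (44, 941)
Output shape: (44, 109)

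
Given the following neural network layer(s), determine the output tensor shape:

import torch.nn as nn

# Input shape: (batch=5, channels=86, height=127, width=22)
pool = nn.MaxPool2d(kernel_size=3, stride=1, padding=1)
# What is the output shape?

Input shape: (5, 86, 127, 22)
Output shape: (5, 86, 127, 22)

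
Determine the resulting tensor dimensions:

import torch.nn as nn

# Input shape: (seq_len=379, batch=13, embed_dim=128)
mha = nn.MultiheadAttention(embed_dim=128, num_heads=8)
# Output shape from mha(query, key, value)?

Input shape: (379, 13, 128)
Output shape: (379, 13, 128)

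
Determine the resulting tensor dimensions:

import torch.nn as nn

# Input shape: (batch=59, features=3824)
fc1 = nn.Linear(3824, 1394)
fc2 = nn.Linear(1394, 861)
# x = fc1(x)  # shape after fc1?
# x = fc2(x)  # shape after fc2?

Input shape: (59, 3824)
  -> after fc1: (59, 1394)
Output shape: (59, 861)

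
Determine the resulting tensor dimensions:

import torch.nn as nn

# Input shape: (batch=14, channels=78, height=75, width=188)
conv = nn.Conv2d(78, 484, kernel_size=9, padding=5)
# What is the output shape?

Input shape: (14, 78, 75, 188)
Output shape: (14, 484, 77, 190)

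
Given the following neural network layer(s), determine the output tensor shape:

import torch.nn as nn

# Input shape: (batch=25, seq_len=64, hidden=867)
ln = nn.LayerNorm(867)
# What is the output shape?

Input shape: (25, 64, 867)
Output shape: (25, 64, 867)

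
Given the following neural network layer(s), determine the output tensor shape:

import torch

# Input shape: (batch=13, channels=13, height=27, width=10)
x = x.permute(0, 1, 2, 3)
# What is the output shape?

Input shape: (13, 13, 27, 10)
Output shape: (13, 13, 27, 10)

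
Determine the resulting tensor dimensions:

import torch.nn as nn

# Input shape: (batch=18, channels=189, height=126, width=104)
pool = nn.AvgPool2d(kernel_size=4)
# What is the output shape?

Input shape: (18, 189, 126, 104)
Output shape: (18, 189, 31, 26)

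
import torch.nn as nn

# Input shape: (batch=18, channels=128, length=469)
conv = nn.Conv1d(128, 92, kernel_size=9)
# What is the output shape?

Input shape: (18, 128, 469)
Output shape: (18, 92, 461)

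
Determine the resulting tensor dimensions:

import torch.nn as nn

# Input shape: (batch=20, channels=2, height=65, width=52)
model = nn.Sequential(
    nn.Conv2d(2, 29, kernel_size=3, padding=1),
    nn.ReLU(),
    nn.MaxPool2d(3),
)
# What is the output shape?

Input shape: (20, 2, 65, 52)
  -> after Conv2d: (20, 29, 65, 52)
  -> after ReLU: (20, 29, 65, 52)
Output shape: (20, 29, 21, 17)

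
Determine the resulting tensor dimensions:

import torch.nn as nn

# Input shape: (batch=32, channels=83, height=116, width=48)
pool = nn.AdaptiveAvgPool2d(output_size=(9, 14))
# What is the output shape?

Input shape: (32, 83, 116, 48)
Output shape: (32, 83, 9, 14)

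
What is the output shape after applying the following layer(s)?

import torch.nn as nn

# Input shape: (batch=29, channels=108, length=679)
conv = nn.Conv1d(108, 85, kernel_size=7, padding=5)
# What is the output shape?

Input shape: (29, 108, 679)
Output shape: (29, 85, 683)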